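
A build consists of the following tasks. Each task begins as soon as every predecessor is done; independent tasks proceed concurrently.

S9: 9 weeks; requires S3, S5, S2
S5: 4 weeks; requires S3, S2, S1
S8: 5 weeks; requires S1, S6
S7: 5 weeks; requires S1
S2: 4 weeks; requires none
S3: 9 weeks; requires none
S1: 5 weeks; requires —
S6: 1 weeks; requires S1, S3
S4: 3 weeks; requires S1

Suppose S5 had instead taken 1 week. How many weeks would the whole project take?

Actual critical path: S3→S5→S9 = 9+4+9 = 22 ⇒ 22 weeks.
Since S5 is critical, the -3 change carries straight to that chain (now 19 weeks).
That remains the longest chain; total 19 weeks.

19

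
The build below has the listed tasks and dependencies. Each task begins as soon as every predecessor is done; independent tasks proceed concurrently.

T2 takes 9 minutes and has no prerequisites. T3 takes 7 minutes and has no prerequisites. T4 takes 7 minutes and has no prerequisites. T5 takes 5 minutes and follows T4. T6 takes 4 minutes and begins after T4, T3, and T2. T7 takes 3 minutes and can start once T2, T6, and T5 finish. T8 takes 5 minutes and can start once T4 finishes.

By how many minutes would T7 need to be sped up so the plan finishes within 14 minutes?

2

Current finish: 16 minutes; target: 14.
T7 is on every critical path, so each minute cut from T7 cuts the finish by one (this holds down to a finish of 14).
Need 16 − 14 = 2 minutes off T7 → T7 becomes 1 minute, finish becomes 14.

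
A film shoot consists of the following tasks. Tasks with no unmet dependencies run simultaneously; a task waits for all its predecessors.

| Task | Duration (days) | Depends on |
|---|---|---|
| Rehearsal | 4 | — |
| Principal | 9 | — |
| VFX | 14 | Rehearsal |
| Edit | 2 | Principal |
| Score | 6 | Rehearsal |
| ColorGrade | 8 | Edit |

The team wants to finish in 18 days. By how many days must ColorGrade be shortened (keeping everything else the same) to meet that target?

Current finish: 19 days; target: 18.
ColorGrade is on every critical path, so each day cut from ColorGrade cuts the finish by one (this holds down to a finish of 18).
Need 19 − 18 = 1 day off ColorGrade → ColorGrade becomes 7 days, finish becomes 18.

1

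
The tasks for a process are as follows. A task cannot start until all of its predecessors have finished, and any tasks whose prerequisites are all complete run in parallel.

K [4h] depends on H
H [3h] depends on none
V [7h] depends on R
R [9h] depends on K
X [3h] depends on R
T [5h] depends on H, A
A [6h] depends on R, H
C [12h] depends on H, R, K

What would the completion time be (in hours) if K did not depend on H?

Before: longest chain H→K→R→C = 3+4+9+12 = 28, finish 28.
Without H→K, K's earliest start moves from 3 to 0.
After: K→R→C = 4+9+12 = 25 → 25 hours.

25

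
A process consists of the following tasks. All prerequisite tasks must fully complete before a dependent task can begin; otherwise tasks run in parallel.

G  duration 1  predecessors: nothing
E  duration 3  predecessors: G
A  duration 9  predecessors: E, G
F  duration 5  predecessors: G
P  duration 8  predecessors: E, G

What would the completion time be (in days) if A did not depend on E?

12

Original critical path: G→E→A = 1+3+9 = 13 ⇒ 13 days.
Without E→A, A's earliest start moves from 4 to 1.
New critical path: G→E→P = 1+3+8 = 12 ⇒ 12 days.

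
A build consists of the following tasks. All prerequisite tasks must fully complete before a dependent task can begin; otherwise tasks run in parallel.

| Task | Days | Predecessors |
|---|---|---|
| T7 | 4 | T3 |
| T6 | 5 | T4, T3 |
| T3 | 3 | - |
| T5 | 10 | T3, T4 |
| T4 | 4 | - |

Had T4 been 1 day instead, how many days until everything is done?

As given, the longest chain is T4→T5 = 4+10 = 14, so the finish is 14 days.
T4 lies on that path, so at 1 day the path becomes 11 days.
The binding chain switches to T3→T5 = 3+10 = 13; finish 13 days.

13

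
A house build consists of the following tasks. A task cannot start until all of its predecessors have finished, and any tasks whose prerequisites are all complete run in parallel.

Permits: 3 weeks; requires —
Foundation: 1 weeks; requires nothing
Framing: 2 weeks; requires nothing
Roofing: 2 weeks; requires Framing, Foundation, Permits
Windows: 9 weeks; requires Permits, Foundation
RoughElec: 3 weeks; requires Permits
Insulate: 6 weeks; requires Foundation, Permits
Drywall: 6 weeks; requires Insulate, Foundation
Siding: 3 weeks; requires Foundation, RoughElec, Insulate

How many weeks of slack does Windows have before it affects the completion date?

3

Critical path: Permits→Insulate→Drywall = 3+6+6 = 15, so the finish is 15 weeks.
The longest chain containing Windows totals 12 weeks.
So Windows can slip 15 − 12 = 3 weeks.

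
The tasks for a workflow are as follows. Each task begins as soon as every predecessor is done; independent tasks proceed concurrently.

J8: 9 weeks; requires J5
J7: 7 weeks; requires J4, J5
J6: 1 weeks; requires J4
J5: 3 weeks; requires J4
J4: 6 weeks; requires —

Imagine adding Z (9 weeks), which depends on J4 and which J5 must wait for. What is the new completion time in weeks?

Originally the workflow takes 18 weeks.
With Z inserted, J5 now waits for max(J4, Z).
New critical path: J4→Z→J5→J8 = 6+9+3+9 = 27 ⇒ 27 weeks.

27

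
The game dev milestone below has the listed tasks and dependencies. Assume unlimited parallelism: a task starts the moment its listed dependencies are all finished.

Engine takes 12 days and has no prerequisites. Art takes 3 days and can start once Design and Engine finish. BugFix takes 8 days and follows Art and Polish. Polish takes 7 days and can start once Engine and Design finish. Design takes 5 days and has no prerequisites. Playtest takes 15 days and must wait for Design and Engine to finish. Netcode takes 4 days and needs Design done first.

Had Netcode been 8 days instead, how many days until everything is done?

Actual critical path: Engine→Playtest = 12+15 = 27 ⇒ 27 days.
The longest path through Netcode is only 9 days, so Netcode has float 18.
That remains the longest chain; total 27 days.

27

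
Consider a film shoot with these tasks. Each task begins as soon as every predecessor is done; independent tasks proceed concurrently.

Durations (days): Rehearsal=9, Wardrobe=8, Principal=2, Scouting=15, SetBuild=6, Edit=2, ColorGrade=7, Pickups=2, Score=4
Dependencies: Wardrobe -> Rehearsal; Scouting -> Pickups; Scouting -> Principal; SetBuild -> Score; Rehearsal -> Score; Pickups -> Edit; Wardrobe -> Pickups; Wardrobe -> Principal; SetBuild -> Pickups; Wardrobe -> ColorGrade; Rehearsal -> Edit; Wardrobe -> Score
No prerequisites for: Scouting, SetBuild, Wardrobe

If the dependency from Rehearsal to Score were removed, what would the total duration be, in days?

With the dependency in place, Wardrobe→Rehearsal→Score = 8+9+4 = 21 sets the finish at 21 days.
Without Rehearsal→Score, Score's earliest start moves from 17 to 8.
New critical path: Scouting→Pickups→Edit = 15+2+2 = 19 ⇒ 19 days.

19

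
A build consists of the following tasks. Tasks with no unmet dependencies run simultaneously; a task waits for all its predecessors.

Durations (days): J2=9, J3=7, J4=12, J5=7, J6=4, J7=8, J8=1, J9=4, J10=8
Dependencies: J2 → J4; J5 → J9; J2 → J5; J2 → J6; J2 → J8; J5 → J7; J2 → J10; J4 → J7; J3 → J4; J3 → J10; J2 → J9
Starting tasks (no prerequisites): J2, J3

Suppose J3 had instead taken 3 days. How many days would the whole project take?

Baseline: J2→J4→J7 = 9+12+8 = 29 → 29 days.
J3 is off the critical path — its longest chain is 27 days, giving 2 of slack.
The critical path is still J2→J4→J7; finish is now 29 days.

29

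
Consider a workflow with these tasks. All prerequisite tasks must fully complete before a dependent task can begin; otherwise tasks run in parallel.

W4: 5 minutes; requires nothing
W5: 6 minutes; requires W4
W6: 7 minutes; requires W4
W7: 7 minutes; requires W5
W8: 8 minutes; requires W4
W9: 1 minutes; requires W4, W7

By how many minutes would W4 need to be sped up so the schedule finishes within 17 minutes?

Current finish: 19 minutes; target: 17.
W4 is on every critical path, so each minute cut from W4 cuts the finish by one (this holds down to a finish of 15).
Need 19 − 17 = 2 minutes off W4 → W4 becomes 3 minutes, finish becomes 17.

2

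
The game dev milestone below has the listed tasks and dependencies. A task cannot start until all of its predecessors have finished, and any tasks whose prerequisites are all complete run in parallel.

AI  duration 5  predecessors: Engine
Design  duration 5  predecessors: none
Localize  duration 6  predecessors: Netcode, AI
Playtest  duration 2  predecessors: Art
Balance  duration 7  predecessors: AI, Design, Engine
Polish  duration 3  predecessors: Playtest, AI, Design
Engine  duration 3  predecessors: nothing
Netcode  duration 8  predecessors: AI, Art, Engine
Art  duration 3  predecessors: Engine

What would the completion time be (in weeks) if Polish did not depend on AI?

22

Before: longest chain Engine→AI→Netcode→Localize = 3+5+8+6 = 22, finish 22.
Dropping AI→Polish doesn't change Polish's earliest start (8); another predecessor still binds.
After: Engine→AI→Netcode→Localize = 3+5+8+6 = 22 → 22 weeks.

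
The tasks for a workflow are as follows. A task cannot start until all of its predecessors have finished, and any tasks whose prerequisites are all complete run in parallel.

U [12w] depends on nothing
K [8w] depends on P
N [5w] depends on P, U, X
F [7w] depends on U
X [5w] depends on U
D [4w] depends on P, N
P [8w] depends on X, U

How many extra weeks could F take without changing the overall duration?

15

U→X→P→N→D = 12+5+8+5+4 = 34 sets the makespan at 34 weeks.
F finishes as early as 19 and must finish by 34.
Slack of F = 27 − 12 = 15 weeks.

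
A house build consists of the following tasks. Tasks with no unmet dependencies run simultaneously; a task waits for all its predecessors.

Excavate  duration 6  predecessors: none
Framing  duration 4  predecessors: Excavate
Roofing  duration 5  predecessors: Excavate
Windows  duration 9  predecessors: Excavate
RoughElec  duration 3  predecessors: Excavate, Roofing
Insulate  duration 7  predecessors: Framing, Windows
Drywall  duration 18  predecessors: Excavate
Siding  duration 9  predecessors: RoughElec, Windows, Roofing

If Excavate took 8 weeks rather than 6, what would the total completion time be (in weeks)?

26

Critical path before the change: Excavate→Windows→Siding = 6+9+9 = 24 giving 24 weeks.
Excavate is on the critical path; changing it to 8 makes that path 26 weeks.
That remains the longest chain; total 26 weeks.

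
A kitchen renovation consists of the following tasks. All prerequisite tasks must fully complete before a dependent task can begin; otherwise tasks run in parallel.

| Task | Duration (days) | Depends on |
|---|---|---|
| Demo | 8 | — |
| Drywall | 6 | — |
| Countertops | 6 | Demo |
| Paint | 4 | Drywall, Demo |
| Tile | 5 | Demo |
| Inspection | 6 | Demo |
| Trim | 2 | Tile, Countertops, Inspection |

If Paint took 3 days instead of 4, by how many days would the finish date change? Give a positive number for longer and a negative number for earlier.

0

Baseline: Demo→Countertops→Trim = 8+6+2 = 16 → 16 days.
Paint has 4 days of float (longest path through it is 12).
The critical path is still Demo→Countertops→Trim; finish is now 16 days.
Change in finish: 16 − 16 = +0 days.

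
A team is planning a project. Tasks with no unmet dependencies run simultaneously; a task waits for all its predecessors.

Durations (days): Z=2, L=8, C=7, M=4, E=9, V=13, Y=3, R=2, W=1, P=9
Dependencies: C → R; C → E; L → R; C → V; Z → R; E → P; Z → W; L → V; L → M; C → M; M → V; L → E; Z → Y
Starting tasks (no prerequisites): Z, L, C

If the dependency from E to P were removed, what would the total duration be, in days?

25

Before: longest chain L→E→P = 8+9+9 = 26, finish 26.
Without E→P, P's earliest start moves from 17 to 0.
New critical path: L→M→V = 8+4+13 = 25 ⇒ 25 days.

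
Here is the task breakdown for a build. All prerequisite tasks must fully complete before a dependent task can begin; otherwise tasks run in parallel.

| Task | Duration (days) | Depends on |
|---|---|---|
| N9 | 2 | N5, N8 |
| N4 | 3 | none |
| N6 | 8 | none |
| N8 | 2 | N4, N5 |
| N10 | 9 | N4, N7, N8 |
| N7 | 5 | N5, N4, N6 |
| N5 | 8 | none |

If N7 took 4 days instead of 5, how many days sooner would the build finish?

Actual critical path: N5→N7→N10 = 8+5+9 = 22 ⇒ 22 days.
N7 lies on that path, so at 4 days the path becomes 21 days.
No other chain overtakes it, so the finish is 21 days.
Change in finish: 21 − 22 = -1 days.

1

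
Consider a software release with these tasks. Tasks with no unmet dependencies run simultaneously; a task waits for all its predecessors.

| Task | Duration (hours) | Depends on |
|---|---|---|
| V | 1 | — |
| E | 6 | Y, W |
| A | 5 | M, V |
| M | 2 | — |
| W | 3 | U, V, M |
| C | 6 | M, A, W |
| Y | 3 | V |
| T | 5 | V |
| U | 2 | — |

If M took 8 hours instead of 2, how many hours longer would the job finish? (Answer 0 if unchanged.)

6

Baseline: M→A→C = 2+5+6 = 13 → 13 hours.
M lies on that path, so at 8 hours the path becomes 19 hours.
That remains the longest chain; total 19 hours.
Change in finish: 19 − 13 = +6 hours.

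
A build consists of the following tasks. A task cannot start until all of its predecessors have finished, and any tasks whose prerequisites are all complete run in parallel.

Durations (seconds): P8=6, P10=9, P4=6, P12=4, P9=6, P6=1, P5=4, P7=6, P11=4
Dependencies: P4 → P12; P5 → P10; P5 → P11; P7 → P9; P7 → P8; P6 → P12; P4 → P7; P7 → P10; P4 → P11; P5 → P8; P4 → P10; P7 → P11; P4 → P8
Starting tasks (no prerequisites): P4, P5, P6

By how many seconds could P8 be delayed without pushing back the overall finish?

The longest chain is P4→P7→P10 = 6+6+9 = 21; overall finish 21 seconds.
The longest chain containing P8 totals 18 seconds.
Slack of P8 = 15 − 12 = 3 seconds.

3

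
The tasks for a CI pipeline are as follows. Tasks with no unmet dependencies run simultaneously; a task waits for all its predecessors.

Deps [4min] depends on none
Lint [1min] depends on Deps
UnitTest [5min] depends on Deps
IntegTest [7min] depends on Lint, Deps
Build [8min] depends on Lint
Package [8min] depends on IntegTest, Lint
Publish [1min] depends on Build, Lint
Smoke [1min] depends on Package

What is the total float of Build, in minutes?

The longest chain is Deps→Lint→IntegTest→Package→Smoke = 4+1+7+8+1 = 21; overall finish 21 minutes.
Build finishes as early as 13 and must finish by 20.
Float = 21 − 14 = 7.

7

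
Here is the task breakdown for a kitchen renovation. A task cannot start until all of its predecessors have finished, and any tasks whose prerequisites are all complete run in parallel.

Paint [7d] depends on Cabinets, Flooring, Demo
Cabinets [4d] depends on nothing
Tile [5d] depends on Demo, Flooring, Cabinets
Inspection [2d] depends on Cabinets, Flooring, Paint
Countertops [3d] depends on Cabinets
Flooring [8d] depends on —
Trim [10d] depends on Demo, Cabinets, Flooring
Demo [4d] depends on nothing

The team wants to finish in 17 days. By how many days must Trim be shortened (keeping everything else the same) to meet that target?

1

Current finish: 18 days; target: 17.
Trim is on every critical path, so each day cut from Trim cuts the finish by one (this holds down to a finish of 17).
Need 18 − 17 = 1 day off Trim → Trim becomes 9 days, finish becomes 17.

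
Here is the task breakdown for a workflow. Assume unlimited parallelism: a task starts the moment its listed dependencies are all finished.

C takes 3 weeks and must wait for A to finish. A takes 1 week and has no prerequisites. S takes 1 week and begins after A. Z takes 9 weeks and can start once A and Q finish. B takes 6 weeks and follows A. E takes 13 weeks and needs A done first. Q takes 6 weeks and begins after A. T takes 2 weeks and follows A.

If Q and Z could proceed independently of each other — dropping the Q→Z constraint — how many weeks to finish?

Original critical path: A→Q→Z = 1+6+9 = 16 ⇒ 16 weeks.
Without Q→Z, Z's earliest start moves from 7 to 1.
The longest chain is now A→E = 1+13 = 14, so the job takes 14 weeks.

14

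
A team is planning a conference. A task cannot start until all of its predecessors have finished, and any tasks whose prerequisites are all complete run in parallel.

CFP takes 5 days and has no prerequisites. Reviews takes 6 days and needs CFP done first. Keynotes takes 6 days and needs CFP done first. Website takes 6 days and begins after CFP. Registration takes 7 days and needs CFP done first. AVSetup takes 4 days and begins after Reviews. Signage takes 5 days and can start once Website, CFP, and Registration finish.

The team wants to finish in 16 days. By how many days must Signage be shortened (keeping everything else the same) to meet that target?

1

Current finish: 17 days; target: 16.
Signage is on every critical path, so each day cut from Signage cuts the finish by one (this holds down to a finish of 15).
Need 17 − 16 = 1 day off Signage → Signage becomes 4 days, finish becomes 16.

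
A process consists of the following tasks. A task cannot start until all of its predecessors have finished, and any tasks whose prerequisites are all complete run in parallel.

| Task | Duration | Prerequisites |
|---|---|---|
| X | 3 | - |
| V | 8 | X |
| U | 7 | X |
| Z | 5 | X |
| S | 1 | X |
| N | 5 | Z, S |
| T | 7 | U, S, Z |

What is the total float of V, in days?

6

Critical path: X→U→T = 3+7+7 = 17, so the finish is 17 days.
Longest path through V: 11 days (earliest finish 11, latest finish 17).
Slack of V = 9 − 3 = 6 days.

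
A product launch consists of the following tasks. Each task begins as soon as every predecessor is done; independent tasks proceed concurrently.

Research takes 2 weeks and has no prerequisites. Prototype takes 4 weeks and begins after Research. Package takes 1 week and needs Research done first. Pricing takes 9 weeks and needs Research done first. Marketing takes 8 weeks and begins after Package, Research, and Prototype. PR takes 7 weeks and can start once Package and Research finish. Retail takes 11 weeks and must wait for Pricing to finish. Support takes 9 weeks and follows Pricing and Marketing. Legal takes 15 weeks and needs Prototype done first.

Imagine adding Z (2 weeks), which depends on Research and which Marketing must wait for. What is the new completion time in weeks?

Originally the schedule takes 23 weeks.
With Z inserted, Marketing now waits for max(Package, Research, Prototype, Z).
New critical path: Research→Prototype→Marketing→Support = 2+4+8+9 = 23 ⇒ 23 weeks.

23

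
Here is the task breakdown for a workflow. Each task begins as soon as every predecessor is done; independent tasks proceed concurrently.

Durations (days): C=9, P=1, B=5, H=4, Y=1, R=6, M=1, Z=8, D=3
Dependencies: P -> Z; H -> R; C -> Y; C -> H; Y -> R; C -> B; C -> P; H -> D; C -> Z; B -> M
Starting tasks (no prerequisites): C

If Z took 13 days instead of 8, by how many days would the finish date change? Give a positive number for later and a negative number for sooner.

4

The binding path is C→H→R = 9+4+6 = 19; finish at 19 days.
Z is off the critical path — its longest chain is 18 days, giving 1 of slack.
The binding chain switches to C→P→Z = 9+1+13 = 23; finish 23 days.
Change in finish: 23 − 19 = +4 days.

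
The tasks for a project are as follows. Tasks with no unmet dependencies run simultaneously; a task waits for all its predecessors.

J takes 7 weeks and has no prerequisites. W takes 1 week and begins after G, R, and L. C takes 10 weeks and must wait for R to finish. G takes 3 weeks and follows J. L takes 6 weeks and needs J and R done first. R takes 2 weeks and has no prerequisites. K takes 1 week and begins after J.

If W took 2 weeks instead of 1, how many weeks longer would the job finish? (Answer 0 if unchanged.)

1

The binding path is J→L→W = 7+6+1 = 14; finish at 14 weeks.
W lies on that path, so at 2 weeks the path becomes 15 weeks.
That remains the longest chain; total 15 weeks.
Change in finish: 15 − 14 = +1 weeks.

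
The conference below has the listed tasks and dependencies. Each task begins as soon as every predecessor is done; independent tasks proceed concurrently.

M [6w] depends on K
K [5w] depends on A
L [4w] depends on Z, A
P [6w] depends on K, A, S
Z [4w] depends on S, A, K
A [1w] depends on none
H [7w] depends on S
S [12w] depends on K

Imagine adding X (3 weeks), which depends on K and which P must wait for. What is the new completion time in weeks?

Originally the project takes 26 weeks.
With X inserted, P now waits for max(K, A, S, X).
New critical path: A→K→S→Z→L = 1+5+12+4+4 = 26 ⇒ 26 weeks.

26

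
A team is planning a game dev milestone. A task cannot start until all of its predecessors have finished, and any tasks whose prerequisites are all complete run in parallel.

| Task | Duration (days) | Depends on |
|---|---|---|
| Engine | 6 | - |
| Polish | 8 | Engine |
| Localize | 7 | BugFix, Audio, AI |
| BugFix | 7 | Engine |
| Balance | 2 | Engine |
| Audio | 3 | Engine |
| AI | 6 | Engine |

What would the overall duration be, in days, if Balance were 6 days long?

Baseline: Engine→BugFix→Localize = 6+7+7 = 20 → 20 days.
Balance is off the critical path — its longest chain is 8 days, giving 12 of slack.
No other chain overtakes it, so the finish is 20 days.

20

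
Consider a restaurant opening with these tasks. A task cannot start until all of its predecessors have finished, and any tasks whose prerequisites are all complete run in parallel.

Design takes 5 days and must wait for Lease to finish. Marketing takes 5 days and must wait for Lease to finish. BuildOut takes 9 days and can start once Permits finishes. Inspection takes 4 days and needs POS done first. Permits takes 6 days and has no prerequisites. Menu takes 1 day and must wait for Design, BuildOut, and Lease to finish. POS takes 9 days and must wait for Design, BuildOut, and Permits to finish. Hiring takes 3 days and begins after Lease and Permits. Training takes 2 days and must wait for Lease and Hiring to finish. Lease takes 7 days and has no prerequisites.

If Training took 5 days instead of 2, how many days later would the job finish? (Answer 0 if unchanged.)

Baseline: Permits→BuildOut→POS→Inspection = 6+9+9+4 = 28 → 28 days.
Training is off the critical path — its longest chain is 12 days, giving 16 of slack.
That remains the longest chain; total 28 days.
Change in finish: 28 − 28 = +0 days.

0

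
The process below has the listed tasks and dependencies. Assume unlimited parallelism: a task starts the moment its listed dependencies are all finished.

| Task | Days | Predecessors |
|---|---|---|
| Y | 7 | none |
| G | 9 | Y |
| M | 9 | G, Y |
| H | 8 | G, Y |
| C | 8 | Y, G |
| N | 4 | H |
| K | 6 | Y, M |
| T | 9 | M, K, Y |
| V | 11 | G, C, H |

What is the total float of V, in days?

5

Critical path: Y→G→M→K→T = 7+9+9+6+9 = 40, so the finish is 40 days.
V finishes as early as 35 and must finish by 40.
Float = 40 − 35 = 5.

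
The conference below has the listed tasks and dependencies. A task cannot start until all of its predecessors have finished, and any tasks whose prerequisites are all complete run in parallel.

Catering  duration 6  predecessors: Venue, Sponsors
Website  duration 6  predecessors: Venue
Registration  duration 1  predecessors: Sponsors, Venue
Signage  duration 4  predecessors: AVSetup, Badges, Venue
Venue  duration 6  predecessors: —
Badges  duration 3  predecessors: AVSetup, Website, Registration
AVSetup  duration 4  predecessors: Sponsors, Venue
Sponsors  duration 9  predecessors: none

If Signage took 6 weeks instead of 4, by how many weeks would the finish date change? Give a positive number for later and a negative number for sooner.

The binding path is Sponsors→AVSetup→Badges→Signage = 9+4+3+4 = 20; finish at 20 weeks.
Signage is on the critical path; changing it to 6 makes that path 22 weeks.
That remains the longest chain; total 22 weeks.
Change in finish: 22 − 20 = +2 weeks.

2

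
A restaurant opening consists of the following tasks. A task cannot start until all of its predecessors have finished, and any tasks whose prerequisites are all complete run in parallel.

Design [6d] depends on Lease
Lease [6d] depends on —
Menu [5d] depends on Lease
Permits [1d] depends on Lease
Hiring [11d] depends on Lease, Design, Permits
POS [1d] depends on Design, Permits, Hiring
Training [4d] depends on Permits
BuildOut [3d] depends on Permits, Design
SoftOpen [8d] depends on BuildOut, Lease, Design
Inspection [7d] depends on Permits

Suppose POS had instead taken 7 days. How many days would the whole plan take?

30

Baseline: Lease→Design→Hiring→POS = 6+6+11+1 = 24 → 24 days.
Since POS is critical, the +6 change carries straight to that chain (now 30 days).
The critical path is still Lease→Design→Hiring→POS; finish is now 30 days.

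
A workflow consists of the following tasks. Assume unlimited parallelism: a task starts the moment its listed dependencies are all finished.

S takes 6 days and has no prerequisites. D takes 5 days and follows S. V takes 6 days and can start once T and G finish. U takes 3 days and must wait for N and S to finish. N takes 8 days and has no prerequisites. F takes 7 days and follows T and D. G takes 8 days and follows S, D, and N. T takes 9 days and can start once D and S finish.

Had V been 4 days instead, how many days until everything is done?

The binding path is S→D→T→F = 6+5+9+7 = 27; finish at 27 days.
V has 1 day of float (longest path through it is 26).
That remains the longest chain; total 27 days.

27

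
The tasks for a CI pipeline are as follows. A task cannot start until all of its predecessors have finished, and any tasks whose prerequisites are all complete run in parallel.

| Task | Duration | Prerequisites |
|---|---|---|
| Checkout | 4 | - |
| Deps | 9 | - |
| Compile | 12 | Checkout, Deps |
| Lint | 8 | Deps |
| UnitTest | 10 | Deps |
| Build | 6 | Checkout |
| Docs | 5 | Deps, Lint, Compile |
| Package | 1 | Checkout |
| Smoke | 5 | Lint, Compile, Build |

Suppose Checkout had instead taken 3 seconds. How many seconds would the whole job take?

26

Baseline: Deps→Compile→Docs = 9+12+5 = 26 → 26 seconds.
Checkout has 5 seconds of float (longest path through it is 21).
That remains the longest chain; total 26 seconds.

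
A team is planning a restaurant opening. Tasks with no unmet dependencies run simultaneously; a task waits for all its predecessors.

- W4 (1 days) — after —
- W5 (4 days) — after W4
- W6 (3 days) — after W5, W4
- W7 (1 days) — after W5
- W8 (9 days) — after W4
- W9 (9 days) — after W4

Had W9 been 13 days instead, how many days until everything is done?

14

Baseline: W4→W9 = 1+9 = 10 → 10 days.
W9 lies on that path, so at 13 days the path becomes 14 days.
The critical path is still W4→W9; finish is now 14 days.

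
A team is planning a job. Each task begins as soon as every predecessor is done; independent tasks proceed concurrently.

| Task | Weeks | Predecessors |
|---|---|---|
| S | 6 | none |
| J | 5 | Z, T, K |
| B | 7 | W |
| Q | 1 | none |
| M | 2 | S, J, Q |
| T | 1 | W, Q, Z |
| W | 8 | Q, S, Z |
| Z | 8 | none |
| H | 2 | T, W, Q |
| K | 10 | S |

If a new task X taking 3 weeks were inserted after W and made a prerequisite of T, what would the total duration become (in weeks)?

27

Originally the job takes 24 weeks.
With X inserted, T now waits for max(W, Q, Z, X).
New critical path: Z→W→X→T→J→M = 8+8+3+1+5+2 = 27 ⇒ 27 weeks.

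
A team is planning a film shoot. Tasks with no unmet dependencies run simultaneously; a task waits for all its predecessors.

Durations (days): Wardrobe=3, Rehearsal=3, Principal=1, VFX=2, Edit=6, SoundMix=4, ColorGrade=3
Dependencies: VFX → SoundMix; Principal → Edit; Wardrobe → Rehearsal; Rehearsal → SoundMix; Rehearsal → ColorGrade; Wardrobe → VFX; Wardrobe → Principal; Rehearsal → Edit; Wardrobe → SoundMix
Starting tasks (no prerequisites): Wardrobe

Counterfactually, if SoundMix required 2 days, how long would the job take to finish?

Actual critical path: Wardrobe→Rehearsal→Edit = 3+3+6 = 12 ⇒ 12 days.
SoundMix has 2 days of float (longest path through it is 10).
The critical path is still Wardrobe→Rehearsal→Edit; finish is now 12 days.

12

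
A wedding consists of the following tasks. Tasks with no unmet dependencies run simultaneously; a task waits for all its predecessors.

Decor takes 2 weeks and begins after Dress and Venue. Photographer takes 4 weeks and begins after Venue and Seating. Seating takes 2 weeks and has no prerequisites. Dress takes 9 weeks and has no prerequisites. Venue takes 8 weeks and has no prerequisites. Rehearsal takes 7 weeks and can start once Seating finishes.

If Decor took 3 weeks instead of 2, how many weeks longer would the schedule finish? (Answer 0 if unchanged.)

Baseline: Venue→Photographer = 8+4 = 12 → 12 weeks.
Decor has 1 week of float (longest path through it is 11).
The critical path is still Venue→Photographer; finish is now 12 weeks.
Change in finish: 12 − 12 = +0 weeks.

0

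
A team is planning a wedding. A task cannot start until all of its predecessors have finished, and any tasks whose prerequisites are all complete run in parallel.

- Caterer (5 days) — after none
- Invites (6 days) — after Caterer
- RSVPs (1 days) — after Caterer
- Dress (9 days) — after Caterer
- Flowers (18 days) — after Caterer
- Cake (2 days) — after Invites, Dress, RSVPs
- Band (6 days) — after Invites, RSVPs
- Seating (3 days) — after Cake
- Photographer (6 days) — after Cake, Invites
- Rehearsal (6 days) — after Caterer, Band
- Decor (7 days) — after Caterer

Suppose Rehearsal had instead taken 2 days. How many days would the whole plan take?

Actual critical path: Caterer→Invites→Band→Rehearsal = 5+6+6+6 = 23 ⇒ 23 days.
Since Rehearsal is critical, the -4 change carries straight to that chain (now 19 days).
The binding chain switches to Caterer→Flowers = 5+18 = 23; finish 23 days.

23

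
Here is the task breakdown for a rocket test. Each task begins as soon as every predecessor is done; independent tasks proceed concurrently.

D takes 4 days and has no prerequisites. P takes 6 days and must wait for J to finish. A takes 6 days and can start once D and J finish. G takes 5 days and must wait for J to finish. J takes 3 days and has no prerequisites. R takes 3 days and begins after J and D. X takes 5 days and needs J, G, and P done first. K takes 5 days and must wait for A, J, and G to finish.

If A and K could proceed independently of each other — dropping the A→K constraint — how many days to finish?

14

With the dependency in place, D→A→K = 4+6+5 = 15 sets the finish at 15 days.
Without A→K, K's earliest start moves from 10 to 8.
After: J→P→X = 3+6+5 = 14 → 14 days.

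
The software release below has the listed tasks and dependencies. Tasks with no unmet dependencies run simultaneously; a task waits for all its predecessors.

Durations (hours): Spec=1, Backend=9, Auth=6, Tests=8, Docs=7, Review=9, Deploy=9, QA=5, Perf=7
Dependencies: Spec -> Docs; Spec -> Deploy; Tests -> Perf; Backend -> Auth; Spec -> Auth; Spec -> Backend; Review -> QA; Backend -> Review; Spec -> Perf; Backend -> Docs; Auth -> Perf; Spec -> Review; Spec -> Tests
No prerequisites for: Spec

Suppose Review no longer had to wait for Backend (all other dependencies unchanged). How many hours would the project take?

Before: longest chain Spec→Backend→Review→QA = 1+9+9+5 = 24, finish 24.
Without Backend→Review, Review's earliest start moves from 10 to 1.
After: Spec→Backend→Auth→Perf = 1+9+6+7 = 23 → 23 hours.

23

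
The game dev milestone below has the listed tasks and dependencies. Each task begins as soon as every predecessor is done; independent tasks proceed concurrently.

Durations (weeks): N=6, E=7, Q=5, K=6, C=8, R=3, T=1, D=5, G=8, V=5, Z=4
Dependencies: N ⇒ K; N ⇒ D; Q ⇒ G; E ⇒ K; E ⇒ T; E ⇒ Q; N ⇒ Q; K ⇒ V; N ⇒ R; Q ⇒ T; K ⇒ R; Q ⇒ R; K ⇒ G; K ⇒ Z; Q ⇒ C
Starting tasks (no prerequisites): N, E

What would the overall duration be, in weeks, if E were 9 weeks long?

23

Baseline: E→K→G = 7+6+8 = 21 → 21 weeks.
Since E is critical, the +2 change carries straight to that chain (now 23 weeks).
That remains the longest chain; total 23 weeks.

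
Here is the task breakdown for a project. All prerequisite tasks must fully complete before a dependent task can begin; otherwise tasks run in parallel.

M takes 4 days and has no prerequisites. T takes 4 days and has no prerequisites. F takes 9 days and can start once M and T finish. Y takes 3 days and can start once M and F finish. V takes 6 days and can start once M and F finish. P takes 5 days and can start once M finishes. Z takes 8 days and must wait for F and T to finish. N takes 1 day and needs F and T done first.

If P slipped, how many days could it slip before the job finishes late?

12

M→F→Z = 4+9+8 = 21 sets the makespan at 21 days.
Longest path through P: 9 days (earliest finish 9, latest finish 21).
Slack of P = 16 − 4 = 12 days.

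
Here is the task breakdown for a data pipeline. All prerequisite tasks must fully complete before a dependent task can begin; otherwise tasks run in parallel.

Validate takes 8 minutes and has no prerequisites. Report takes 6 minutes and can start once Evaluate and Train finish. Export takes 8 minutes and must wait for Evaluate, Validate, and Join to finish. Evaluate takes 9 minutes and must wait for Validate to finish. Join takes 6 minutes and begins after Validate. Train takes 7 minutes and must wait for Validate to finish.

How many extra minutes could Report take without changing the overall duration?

2

Critical path: Validate→Evaluate→Export = 8+9+8 = 25, so the finish is 25 minutes.
The longest chain containing Report totals 23 minutes.
So Report can slip 25 − 23 = 2 minutes.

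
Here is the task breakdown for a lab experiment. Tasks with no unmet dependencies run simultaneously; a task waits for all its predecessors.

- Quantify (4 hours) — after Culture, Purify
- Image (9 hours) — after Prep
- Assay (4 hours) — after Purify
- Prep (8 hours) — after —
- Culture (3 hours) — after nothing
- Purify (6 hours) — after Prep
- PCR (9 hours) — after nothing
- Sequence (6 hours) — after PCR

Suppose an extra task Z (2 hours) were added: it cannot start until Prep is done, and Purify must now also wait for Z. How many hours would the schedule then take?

Originally the schedule takes 18 hours.
With Z inserted, Purify now waits for max(Prep, Z).
New critical path: Prep→Z→Purify→Assay = 8+2+6+4 = 20 ⇒ 20 hours.

20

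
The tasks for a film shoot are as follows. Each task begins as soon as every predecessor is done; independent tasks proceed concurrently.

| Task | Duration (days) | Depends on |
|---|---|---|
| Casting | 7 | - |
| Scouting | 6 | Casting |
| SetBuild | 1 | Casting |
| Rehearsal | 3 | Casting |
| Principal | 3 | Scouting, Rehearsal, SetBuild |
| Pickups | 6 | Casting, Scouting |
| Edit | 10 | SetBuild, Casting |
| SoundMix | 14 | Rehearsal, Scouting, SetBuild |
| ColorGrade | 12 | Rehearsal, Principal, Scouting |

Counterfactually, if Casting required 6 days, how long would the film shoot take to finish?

27

Actual critical path: Casting→Scouting→Principal→ColorGrade = 7+6+3+12 = 28 ⇒ 28 days.
Since Casting is critical, the -1 change carries straight to that chain (now 27 days).
The critical path is still Casting→Scouting→Principal→ColorGrade; finish is now 27 days.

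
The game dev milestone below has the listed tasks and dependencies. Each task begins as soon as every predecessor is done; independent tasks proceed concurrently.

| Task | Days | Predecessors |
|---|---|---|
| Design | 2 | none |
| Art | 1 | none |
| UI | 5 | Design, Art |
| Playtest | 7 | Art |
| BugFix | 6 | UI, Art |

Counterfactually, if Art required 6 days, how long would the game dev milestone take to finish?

Baseline: Design→UI→BugFix = 2+5+6 = 13 → 13 days.
Art is off the critical path — its longest chain is 12 days, giving 1 of slack.
Now Art→UI→BugFix = 6+5+6 = 17 is longest, so the finish becomes 17 days.

17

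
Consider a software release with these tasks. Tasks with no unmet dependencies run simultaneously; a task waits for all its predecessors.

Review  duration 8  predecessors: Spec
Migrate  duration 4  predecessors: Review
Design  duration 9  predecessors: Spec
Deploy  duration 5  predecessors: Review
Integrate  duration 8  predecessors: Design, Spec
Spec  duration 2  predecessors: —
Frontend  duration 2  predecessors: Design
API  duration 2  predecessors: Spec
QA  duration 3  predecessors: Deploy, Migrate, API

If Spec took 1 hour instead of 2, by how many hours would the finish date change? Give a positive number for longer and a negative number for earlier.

-1

The binding path is Spec→Design→Integrate = 2+9+8 = 19; finish at 19 hours.
Spec lies on that path, so at 1 hour the path becomes 18 hours.
No other chain overtakes it, so the finish is 18 hours.
Change in finish: 18 − 19 = -1 hours.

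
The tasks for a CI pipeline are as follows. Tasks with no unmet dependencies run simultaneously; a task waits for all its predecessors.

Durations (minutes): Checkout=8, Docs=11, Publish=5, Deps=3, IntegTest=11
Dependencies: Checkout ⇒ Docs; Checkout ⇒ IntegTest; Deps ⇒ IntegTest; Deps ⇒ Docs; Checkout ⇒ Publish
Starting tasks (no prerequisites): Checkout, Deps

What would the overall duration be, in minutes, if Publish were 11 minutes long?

19

Actual critical path: Checkout→IntegTest = 8+11 = 19 ⇒ 19 minutes.
Publish has 6 minutes of float (longest path through it is 13).
The critical path is still Checkout→IntegTest; finish is now 19 minutes.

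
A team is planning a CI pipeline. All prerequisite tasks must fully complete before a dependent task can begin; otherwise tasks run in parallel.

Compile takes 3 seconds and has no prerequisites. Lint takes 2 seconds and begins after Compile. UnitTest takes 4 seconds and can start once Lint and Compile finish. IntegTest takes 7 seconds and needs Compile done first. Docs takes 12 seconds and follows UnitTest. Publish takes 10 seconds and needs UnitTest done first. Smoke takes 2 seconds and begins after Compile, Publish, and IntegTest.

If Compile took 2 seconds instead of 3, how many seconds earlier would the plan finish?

As given, the longest chain is Compile→Lint→UnitTest→Docs = 3+2+4+12 = 21, so the finish is 21 seconds.
Since Compile is critical, the -1 change carries straight to that chain (now 20 seconds).
That remains the longest chain; total 20 seconds.
Change in finish: 20 − 21 = -1 seconds.

1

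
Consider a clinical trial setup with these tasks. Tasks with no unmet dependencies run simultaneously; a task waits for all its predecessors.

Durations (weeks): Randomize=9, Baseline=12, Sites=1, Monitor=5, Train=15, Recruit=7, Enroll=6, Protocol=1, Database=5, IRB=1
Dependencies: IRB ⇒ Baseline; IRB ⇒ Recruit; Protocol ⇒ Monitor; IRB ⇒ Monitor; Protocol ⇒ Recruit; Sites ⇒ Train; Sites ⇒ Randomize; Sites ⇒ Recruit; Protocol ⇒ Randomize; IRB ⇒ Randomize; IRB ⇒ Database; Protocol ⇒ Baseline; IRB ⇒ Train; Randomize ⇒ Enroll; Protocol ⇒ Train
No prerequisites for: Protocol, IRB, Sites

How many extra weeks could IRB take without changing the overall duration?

The longest chain is Protocol→Train = 1+15 = 16; overall finish 16 weeks.
IRB finishes as early as 1 and must finish by 1.
So IRB can slip 1 − 1 = 0 weeks.

0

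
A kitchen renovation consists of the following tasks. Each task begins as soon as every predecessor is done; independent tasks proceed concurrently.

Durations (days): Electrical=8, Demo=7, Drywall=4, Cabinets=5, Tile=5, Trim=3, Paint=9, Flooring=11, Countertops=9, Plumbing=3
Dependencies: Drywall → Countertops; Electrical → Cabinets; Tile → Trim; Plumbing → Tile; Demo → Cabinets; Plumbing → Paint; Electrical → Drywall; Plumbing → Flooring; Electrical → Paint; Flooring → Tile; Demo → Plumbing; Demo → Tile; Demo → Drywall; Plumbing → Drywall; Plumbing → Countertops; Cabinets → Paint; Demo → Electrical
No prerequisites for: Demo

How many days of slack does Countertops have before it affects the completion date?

The longest chain is Demo→Plumbing→Flooring→Tile→Trim = 7+3+11+5+3 = 29; overall finish 29 days.
The longest chain containing Countertops totals 28 days.
Float = 29 − 28 = 1.

1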